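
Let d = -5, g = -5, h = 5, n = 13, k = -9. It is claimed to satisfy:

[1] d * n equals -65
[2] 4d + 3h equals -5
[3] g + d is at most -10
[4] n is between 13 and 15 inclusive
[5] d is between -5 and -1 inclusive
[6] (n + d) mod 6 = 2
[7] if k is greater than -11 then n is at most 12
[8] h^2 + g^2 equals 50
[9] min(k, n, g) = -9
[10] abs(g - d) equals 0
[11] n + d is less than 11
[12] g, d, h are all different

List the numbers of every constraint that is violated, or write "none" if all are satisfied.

The assignment fails constraints 7 and 12.

[1] d * n = -5 * 13 = -65 — holds.
[2] 4d + 3h = 4(-5) + 3(5) = -5 — holds.
[3] g + d = -5 + (-5) = -10; -10 ≤ -10 — holds.
[4] n = 13 lies in [13, 15] — holds.
[5] d = -5 lies in [-5, -1] — holds.
[6] n + d = 8; 8 mod 6 = 2 — holds.
[7] k = -9 > -11, so we need n ≤ 12; but n = 13 > 12 — does not hold.
[8] h^2 + g^2 = 5^2 + (-5)^2 = 25 + 25 = 50 — holds.
[9] min(-9, 13, -5) = -9 — holds.
[10] abs(-5 - (-5)) = 0 — holds.
[11] n + d = 13 + (-5) = 8; 8 < 11 — holds.
[12] g = d = -5, not all different — does not hold.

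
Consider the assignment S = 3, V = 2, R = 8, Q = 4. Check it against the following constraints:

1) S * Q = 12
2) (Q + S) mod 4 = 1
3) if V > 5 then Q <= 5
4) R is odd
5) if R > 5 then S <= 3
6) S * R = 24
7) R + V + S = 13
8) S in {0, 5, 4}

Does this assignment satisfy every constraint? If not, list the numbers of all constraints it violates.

The assignment fails constraints 2, 4, and 8.

1) S * Q = 3 * 4 = 12 — holds.
2) Q + S = 7; 7 mod 4 = 3, not 1 — does not hold.
3) V = 2, not > 5; antecedent false, conditional vacuously true — holds.
4) R = 8 is even — does not hold.
5) R = 8 > 5, so we need S ≤ 3; S = 3 ≤ 3 — holds.
6) S * R = 3 * 8 = 24 — holds.
7) R + V + S = 8 + 2 + 3 = 13 — holds.
8) S = 3 is not in {0, 5, 4} — does not hold.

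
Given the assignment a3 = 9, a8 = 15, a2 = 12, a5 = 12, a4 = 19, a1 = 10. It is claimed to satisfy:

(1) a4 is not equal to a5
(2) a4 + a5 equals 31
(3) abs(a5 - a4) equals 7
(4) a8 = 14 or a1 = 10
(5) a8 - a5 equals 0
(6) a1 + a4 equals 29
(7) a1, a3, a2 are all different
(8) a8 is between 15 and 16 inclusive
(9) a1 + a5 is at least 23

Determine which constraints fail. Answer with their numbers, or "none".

The assignment fails constraints 5, 9.

(1) a4 = 19, a5 = 12; distinct — OK.
(2) a4 + a5 = 19 + 12 = 31 — OK.
(3) abs(12 - 19) = 7 — OK.
(4) a8 = 15 ≠ 14, but a1 = 10 = 10 (second disjunct) — OK.
(5) a8 - a5 = 15 - 12 = 3, not 0 — violated.
(6) a1 + a4 = 10 + 19 = 29 — OK.
(7) values 10, 9, 12 are pairwise distinct — OK.
(8) a8 = 15 lies in [15, 16] — OK.
(9) a1 + a5 = 10 + 12 = 22; 22 < 23, bound 23 not met — violated.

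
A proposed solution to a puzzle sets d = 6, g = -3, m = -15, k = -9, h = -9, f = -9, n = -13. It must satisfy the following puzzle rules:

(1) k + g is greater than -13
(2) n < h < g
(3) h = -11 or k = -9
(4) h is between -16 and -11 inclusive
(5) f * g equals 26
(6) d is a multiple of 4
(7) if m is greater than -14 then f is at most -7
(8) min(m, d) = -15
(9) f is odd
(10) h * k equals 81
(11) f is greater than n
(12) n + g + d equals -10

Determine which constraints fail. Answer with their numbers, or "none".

(1) k + g = -9 + (-3) = -12; -12 > -13 — holds.
(2) values -13 < -9 < -3 — holds.
(3) h = -9 ≠ -11, but k = -9 = -9 (second disjunct) — holds.
(4) h = -9 is outside [-16, -11] — fails.
(5) f * g = -9 * (-3) = 27, not 26 — fails.
(6) 6 = 4*1 + 2, so 4 does not divide 6 — fails.
(7) m = -15, not > -14; antecedent false, conditional vacuously true — holds.
(8) min(-15, 6) = -15 — holds.
(9) f = -9 is odd — holds.
(10) h * k = -9 * (-9) = 81 — holds.
(11) f = -9, n = -13; -9 > -13 — holds.
(12) n + g + d = -13 + (-3) + 6 = -10 — holds.

Violated: 4, 5, 6.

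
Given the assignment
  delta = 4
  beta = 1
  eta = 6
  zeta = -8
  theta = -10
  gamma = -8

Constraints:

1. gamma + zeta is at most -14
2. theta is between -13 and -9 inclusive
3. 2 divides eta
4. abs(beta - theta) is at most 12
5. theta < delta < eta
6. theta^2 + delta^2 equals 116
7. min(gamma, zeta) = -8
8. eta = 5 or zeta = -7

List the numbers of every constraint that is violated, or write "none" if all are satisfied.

The assignment fails constraint 8.

1. gamma + zeta = -8 + (-8) = -16; -16 ≤ -14  ✔
2. theta = -10 lies in [-13, -9]  ✔
3. 6 / 2 = 3, so 2 divides 6  ✔
4. abs(1 - (-10)) = 11; 11 ≤ 12  ✔
5. values -10 < 4 < 6  ✔
6. theta^2 + delta^2 = (-10)^2 + 4^2 = 100 + 16 = 116  ✔
7. min(-8, -8) = -8  ✔
8. eta = 6 ≠ 5 and zeta = -8 ≠ -7; both disjuncts false  ✘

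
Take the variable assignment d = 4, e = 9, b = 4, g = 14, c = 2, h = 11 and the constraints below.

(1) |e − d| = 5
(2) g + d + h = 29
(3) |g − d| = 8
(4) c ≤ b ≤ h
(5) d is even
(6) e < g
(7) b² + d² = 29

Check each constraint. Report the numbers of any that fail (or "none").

(1) |9 − 4| = 5 — holds.
(2) g + d + h = 14 + 4 + 11 = 29 — holds.
(3) |14 − 4| = 10, not 8 — fails.
(4) values 2 ≤ 4 ≤ 11 — holds.
(5) d = 4 is even — holds.
(6) e = 9, g = 14; 9 < 14 — holds.
(7) b² + d² = 4² + 4² = 16 + 16 = 32, not 29 — fails.

Constraints 3, 7 do not hold.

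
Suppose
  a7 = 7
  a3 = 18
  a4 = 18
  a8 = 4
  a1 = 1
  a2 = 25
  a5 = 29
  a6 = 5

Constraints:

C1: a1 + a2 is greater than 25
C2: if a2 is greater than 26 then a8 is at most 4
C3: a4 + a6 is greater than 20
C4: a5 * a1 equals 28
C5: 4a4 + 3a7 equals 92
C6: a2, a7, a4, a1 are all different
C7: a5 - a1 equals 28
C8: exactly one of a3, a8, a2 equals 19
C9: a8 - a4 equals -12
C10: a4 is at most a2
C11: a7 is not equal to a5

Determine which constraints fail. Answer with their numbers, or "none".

C1: a1 + a2 = 1 + 25 = 26; 26 > 25 — satisfied.
C2: a2 = 25, not > 26; antecedent false, conditional vacuously true — satisfied.
C3: a4 + a6 = 18 + 5 = 23; 23 > 20 — satisfied.
C4: a5 * a1 = 29 * 1 = 29, not 28 — violated.
C5: 4a4 + 3a7 = 4(18) + 3(7) = 93, not 92 — violated.
C6: values 25, 7, 18, 1 are pairwise distinct — satisfied.
C7: a5 - a1 = 29 - 1 = 28 — satisfied.
C8: a3=18, a8=4, a2=25; 0 of them equal 19, not exactly one — violated.
C9: a8 - a4 = 4 - 18 = -14, not -12 — violated.
C10: a4 = 18, a2 = 25; 18 ≤ 25 — satisfied.
C11: a7 = 7, a5 = 29; distinct — satisfied.

The assignment fails constraints 4, 5, 8, and 9.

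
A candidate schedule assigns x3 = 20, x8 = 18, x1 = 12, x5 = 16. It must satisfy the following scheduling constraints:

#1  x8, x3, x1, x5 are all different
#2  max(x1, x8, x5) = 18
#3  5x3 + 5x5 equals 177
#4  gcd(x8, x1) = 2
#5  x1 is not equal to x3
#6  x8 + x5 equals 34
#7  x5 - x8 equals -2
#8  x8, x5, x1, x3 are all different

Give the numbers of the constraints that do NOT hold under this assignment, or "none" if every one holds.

No — constraints 3, 4 are not satisfied.

#1 values 18, 20, 12, 16 are pairwise distinct — holds.
#2 max(12, 18, 16) = 18 — holds.
#3 5x3 + 5x5 = 5(20) + 5(16) = 180, not 177 — fails.
#4 gcd(18, 12) = 6, not 2 — fails.
#5 x1 = 12, x3 = 20; distinct — holds.
#6 x8 + x5 = 18 + 16 = 34 — holds.
#7 x5 - x8 = 16 - 18 = -2 — holds.
#8 values 18, 16, 12, 20 are pairwise distinct — holds.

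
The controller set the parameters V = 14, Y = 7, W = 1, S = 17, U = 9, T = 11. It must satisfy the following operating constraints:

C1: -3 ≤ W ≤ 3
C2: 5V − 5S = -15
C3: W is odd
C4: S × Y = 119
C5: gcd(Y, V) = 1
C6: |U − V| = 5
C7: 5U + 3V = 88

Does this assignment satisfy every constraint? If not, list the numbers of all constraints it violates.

Constraints 5, 7 do not hold.

C1: W = 1 lies in [-3, 3]  holds
C2: 5V − 5S = 5(14) − 5(17) = -15  holds
C3: W = 1 is odd  holds
C4: S × Y = 17 × 7 = 119  holds
C5: gcd(7, 14) = 7, not 1  fails
C6: |9 − 14| = 5  holds
C7: 5U + 3V = 5(9) + 3(14) = 87, not 88  fails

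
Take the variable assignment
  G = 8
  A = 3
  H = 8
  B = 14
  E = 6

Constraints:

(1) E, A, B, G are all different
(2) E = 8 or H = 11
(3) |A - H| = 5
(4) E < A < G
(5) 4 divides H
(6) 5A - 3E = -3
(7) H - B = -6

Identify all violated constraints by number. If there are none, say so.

Constraints 2 and 4 are violated.

(1) values 6, 3, 14, 8 are pairwise distinct — OK.
(2) E = 6 ≠ 8 and H = 8 ≠ 11; both disjuncts false — violated.
(3) |3 - 8| = 5 — OK.
(4) values 6, 3, 8; E = 6 is not < A = 3 — violated.
(5) 8 / 4 = 2, so 4 divides 8 — OK.
(6) 5A - 3E = 5(3) - 3(6) = -3 — OK.
(7) H - B = 8 - 14 = -6 — OK.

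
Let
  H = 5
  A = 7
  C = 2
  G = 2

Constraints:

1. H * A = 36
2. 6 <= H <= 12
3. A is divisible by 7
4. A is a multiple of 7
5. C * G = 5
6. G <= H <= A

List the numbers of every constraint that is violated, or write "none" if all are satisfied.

1. H * A = 5 * 7 = 35, not 36 — violated.
2. H = 5 is outside [6, 12] — violated.
3. 7 / 7 = 1, so 7 divides 7 — OK.
4. 7 / 7 = 1, so 7 divides 7 — OK.
5. C * G = 2 * 2 = 4, not 5 — violated.
6. values 2 <= 5 <= 7 — OK.

The assignment fails constraints 1, 2, 5.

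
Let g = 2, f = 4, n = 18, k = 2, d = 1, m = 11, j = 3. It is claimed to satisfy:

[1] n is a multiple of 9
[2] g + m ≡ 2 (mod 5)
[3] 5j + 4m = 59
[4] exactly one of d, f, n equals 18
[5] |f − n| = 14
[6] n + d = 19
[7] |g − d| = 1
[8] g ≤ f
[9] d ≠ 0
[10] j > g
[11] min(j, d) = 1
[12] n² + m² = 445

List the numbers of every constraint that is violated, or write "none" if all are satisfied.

[1] 18 / 9 = 2, so 9 divides 18 — holds.
[2] g + m = 13; 13 mod 5 = 3, not 2 — does not hold.
[3] 5j + 4m = 5(3) + 4(11) = 59 — holds.
[4] d=1, f=4, n=18; 1 of them equals 18 — holds.
[5] |4 − 18| = 14 — holds.
[6] n + d = 18 + 1 = 19 — holds.
[7] |2 − 1| = 1 — holds.
[8] g = 2, f = 4; 2 ≤ 4 — holds.
[9] d = 1, and 1 ≠ 0 — holds.
[10] j = 3, g = 2; 3 > 2 — holds.
[11] min(3, 1) = 1 — holds.
[12] n² + m² = 18² + 11² = 324 + 121 = 445 — holds.

Constraint 2 does not hold.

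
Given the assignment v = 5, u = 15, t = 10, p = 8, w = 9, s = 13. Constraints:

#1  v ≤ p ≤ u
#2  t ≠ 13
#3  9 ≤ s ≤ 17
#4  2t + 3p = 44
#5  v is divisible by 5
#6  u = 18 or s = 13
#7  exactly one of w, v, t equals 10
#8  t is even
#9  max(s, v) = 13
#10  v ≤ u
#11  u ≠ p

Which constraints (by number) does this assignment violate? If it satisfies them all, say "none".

#1 values 5 ≤ 8 ≤ 15 — holds.
#2 t = 10, and 10 ≠ 13 — holds.
#3 s = 13 lies in [9, 17] — holds.
#4 2t + 3p = 2(10) + 3(8) = 44 — holds.
#5 5 / 5 = 1, so 5 divides 5 — holds.
#6 u = 15 ≠ 18, but s = 13 = 13 (second disjunct) — holds.
#7 w=9, v=5, t=10; 1 of them equals 10 — holds.
#8 t = 10 is even — holds.
#9 max(13, 5) = 13 — holds.
#10 v = 5, u = 15; 5 ≤ 15 — holds.
#11 u = 15, p = 8; distinct — holds.

The assignment satisfies every constraint.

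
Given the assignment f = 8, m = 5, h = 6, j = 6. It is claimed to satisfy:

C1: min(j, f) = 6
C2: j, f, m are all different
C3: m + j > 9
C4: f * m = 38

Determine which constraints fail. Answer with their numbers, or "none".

Violated: 4.

C1: min(6, 8) = 6 — satisfied.
C2: values 6, 8, 5 are pairwise distinct — satisfied.
C3: m + j = 5 + 6 = 11; 11 > 9 — satisfied.
C4: f * m = 8 * 5 = 40, not 38 — violated.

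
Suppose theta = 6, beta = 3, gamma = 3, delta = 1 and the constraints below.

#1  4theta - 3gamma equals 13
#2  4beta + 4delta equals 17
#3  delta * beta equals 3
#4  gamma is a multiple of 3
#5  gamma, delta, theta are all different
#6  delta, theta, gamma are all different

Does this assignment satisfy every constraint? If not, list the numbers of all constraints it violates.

#1 4theta - 3gamma = 4(6) - 3(3) = 15, not 13  FAIL
#2 4beta + 4delta = 4(3) + 4(1) = 16, not 17  FAIL
#3 delta * beta = 1 * 3 = 3  OK
#4 3 / 3 = 1, so 3 divides 3  OK
#5 values 3, 1, 6 are pairwise distinct  OK
#6 values 1, 6, 3 are pairwise distinct  OK

Violated: 1, 2.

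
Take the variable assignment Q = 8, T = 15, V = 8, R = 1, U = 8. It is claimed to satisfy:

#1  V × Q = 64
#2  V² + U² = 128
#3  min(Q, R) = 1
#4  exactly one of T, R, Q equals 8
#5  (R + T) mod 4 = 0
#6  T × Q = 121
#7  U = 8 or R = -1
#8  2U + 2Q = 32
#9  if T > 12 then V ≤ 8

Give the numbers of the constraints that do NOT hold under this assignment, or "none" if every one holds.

#1 V × Q = 8 × 8 = 64  yes
#2 V² + U² = 8² + 8² = 64 + 64 = 128  yes
#3 min(8, 1) = 1  yes
#4 T=15, R=1, Q=8; 1 of them equals 8  yes
#5 R + T = 16; 16 mod 4 = 0  yes
#6 T × Q = 15 × 8 = 120, not 121  no
#7 U = 8 = 8 (first disjunct)  yes
#8 2U + 2Q = 2(8) + 2(8) = 32  yes
#9 T = 15 > 12, so we need V ≤ 8; V = 8 ≤ 8  yes

No — constraint 6 is not satisfied.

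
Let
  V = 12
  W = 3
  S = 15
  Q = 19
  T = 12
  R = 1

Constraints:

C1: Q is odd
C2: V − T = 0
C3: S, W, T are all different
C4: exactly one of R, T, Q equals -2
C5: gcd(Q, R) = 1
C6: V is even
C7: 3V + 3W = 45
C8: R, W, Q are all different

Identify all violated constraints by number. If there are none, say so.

Constraint 4 is violated.

C1: Q = 19 is odd — holds.
C2: V − T = 12 − 12 = 0 — holds.
C3: values 15, 3, 12 are pairwise distinct — holds.
C4: R=1, T=12, Q=19; 0 of them equal -2, not exactly one — fails.
C5: gcd(19, 1) = 1 — holds.
C6: V = 12 is even — holds.
C7: 3V + 3W = 3(12) + 3(3) = 45 — holds.
C8: values 1, 3, 19 are pairwise distinct — holds.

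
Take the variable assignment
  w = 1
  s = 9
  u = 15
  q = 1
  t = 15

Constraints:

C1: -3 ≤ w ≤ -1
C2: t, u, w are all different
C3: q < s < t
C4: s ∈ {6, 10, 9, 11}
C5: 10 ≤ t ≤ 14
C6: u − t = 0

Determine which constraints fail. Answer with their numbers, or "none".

C1: w = 1 is outside [-3, -1]  fails
C2: t = u = 15, not all different  fails
C3: values 1 < 9 < 15  holds
C4: s = 9 is in {6, 10, 9, 11}  holds
C5: t = 15 is outside [10, 14]  fails
C6: u − t = 15 − 15 = 0  holds

Constraints 1, 2, and 5 are violated.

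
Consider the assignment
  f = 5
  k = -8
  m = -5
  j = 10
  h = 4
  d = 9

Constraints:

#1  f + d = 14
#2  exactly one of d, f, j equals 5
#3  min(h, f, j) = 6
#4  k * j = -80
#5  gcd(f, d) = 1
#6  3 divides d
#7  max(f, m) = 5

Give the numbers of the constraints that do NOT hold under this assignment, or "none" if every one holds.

Constraint 3 does not hold.

#1 f + d = 5 + 9 = 14  yes
#2 d=9, f=5, j=10; 1 of them equals 5  yes
#3 min(4, 5, 10) = 4, not 6  no
#4 k * j = -8 * 10 = -80  yes
#5 gcd(5, 9) = 1  yes
#6 9 / 3 = 3, so 3 divides 9  yes
#7 max(5, -5) = 5  yes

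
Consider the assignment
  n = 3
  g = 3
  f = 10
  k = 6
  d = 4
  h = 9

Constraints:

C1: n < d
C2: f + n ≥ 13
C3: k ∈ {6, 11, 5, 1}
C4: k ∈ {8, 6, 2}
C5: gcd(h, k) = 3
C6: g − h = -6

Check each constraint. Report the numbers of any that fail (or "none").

The assignment satisfies every constraint.

C1: n = 3, d = 4; 3 < 4 — OK.
C2: f + n = 10 + 3 = 13; 13 ≥ 13 — OK.
C3: k = 6 is in {6, 11, 5, 1} — OK.
C4: k = 6 is in {8, 6, 2} — OK.
C5: gcd(9, 6) = 3 — OK.
C6: g − h = 3 − 9 = -6 — OK.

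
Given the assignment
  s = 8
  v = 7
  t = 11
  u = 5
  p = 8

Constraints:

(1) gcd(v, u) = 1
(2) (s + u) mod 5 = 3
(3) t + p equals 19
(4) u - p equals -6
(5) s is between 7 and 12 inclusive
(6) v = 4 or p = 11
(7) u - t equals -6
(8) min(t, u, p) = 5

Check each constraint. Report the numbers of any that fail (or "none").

The assignment fails constraints 4 and 6.

(1) gcd(7, 5) = 1 — satisfied.
(2) s + u = 13; 13 mod 5 = 3 — satisfied.
(3) t + p = 11 + 8 = 19 — satisfied.
(4) u - p = 5 - 8 = -3, not -6 — violated.
(5) s = 8 lies in [7, 12] — satisfied.
(6) v = 7 ≠ 4 and p = 8 ≠ 11; both disjuncts false — violated.
(7) u - t = 5 - 11 = -6 — satisfied.
(8) min(11, 5, 8) = 5 — satisfied.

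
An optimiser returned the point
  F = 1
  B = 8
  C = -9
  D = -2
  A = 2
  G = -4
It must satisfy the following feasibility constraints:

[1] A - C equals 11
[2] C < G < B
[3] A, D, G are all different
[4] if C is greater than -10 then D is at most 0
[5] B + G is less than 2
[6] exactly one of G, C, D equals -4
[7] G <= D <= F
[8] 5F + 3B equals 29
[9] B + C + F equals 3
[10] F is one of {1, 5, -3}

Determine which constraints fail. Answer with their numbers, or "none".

The assignment fails constraints 5, 9.

[1] A - C = 2 - (-9) = 11 — satisfied.
[2] values -9 < -4 < 8 — satisfied.
[3] values 2, -2, -4 are pairwise distinct — satisfied.
[4] C = -9 > -10, so we need D ≤ 0; D = -2 ≤ 0 — satisfied.
[5] B + G = 8 + (-4) = 4; 4 ≥ 2, bound 2 not met — violated.
[6] G=-4, C=-9, D=-2; 1 of them equals -4 — satisfied.
[7] values -4 <= -2 <= 1 — satisfied.
[8] 5F + 3B = 5(1) + 3(8) = 29 — satisfied.
[9] B + C + F = 8 + (-9) + 1 = 0, not 3 — violated.
[10] F = 1 is in {1, 5, -3} — satisfied.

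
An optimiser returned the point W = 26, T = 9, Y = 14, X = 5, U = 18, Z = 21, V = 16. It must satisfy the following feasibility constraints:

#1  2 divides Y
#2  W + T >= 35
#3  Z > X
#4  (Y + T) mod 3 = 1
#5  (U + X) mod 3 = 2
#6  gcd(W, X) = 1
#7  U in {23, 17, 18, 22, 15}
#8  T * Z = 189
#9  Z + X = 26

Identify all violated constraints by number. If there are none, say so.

The assignment fails constraint 4.

#1 14 / 2 = 7, so 2 divides 14 — holds.
#2 W + T = 26 + 9 = 35; 35 ≥ 35 — holds.
#3 Z = 21, X = 5; 21 > 5 — holds.
#4 Y + T = 23; 23 mod 3 = 2, not 1 — does not hold.
#5 U + X = 23; 23 mod 3 = 2 — holds.
#6 gcd(26, 5) = 1 — holds.
#7 U = 18 is in {23, 17, 18, 22, 15} — holds.
#8 T * Z = 9 * 21 = 189 — holds.
#9 Z + X = 21 + 5 = 26 — holds.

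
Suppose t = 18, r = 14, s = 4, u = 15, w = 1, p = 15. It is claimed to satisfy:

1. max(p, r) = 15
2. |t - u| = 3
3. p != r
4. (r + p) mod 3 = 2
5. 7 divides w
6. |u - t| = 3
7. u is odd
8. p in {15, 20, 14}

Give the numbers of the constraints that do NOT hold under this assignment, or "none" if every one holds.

1. max(15, 14) = 15 — holds.
2. |18 - 15| = 3 — holds.
3. p = 15, r = 14; distinct — holds.
4. r + p = 29; 29 mod 3 = 2 — holds.
5. 1 = 7*0 + 1, so 7 does not divide 1 — does not hold.
6. |15 - 18| = 3 — holds.
7. u = 15 is odd — holds.
8. p = 15 is in {15, 20, 14} — holds.

Constraint 5 does not hold.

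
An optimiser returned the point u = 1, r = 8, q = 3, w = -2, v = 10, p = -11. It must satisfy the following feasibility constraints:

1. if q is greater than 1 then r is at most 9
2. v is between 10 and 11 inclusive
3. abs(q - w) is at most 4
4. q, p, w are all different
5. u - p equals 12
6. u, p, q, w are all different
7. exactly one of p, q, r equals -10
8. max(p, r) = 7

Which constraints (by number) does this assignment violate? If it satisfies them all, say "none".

1. q = 3 > 1, so we need r ≤ 9; r = 8 ≤ 9 — OK.
2. v = 10 lies in [10, 11] — OK.
3. abs(3 - (-2)) = 5; 5 > 4, exceeds bound 4 — violated.
4. values 3, -11, -2 are pairwise distinct — OK.
5. u - p = 1 - (-11) = 12 — OK.
6. values 1, -11, 3, -2 are pairwise distinct — OK.
7. p=-11, q=3, r=8; 0 of them equal -10, not exactly one — violated.
8. max(-11, 8) = 8, not 7 — violated.

No — constraints 3, 7, 8 are not satisfied.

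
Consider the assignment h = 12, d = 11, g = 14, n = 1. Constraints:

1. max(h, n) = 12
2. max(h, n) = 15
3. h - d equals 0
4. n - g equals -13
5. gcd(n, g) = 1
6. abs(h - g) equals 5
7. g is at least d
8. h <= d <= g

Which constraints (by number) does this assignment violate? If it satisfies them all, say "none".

1. max(12, 1) = 12 — OK.
2. max(12, 1) = 12, not 15 — violated.
3. h - d = 12 - 11 = 1, not 0 — violated.
4. n - g = 1 - 14 = -13 — OK.
5. gcd(1, 14) = 1 — OK.
6. abs(12 - 14) = 2, not 5 — violated.
7. g = 14, d = 11; 14 ≥ 11 — OK.
8. values 12, 11, 14; h = 12 is not <= d = 11 — violated.

Violated: 2, 3, 6, 8.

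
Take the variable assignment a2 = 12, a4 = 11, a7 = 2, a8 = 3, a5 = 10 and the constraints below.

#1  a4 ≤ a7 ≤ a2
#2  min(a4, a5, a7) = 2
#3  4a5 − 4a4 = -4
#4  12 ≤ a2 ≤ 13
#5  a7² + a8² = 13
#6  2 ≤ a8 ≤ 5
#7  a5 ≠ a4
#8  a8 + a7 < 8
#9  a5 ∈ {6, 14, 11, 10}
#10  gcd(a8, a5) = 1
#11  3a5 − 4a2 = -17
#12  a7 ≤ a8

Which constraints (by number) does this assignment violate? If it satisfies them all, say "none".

No — constraints 1, 11 are not satisfied.

#1 values 11, 2, 12; a4 = 11 is not ≤ a7 = 2 — fails.
#2 min(11, 10, 2) = 2 — holds.
#3 4a5 − 4a4 = 4(10) − 4(11) = -4 — holds.
#4 a2 = 12 lies in [12, 13] — holds.
#5 a7² + a8² = 2² + 3² = 4 + 9 = 13 — holds.
#6 a8 = 3 lies in [2, 5] — holds.
#7 a5 = 10, a4 = 11; distinct — holds.
#8 a8 + a7 = 3 + 2 = 5; 5 < 8 — holds.
#9 a5 = 10 is in {6, 14, 11, 10} — holds.
#10 gcd(3, 10) = 1 — holds.
#11 3a5 − 4a2 = 3(10) − 4(12) = -18, not -17 — fails.
#12 a7 = 2, a8 = 3; 2 ≤ 3 — holds.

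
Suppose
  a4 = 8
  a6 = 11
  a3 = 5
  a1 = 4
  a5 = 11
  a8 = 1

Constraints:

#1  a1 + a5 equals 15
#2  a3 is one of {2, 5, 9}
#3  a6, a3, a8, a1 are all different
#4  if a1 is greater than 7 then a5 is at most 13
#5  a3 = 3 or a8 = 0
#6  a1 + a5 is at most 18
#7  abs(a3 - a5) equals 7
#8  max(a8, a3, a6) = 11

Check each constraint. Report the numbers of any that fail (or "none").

Constraints 5, 7 do not hold.

#1 a1 + a5 = 4 + 11 = 15 — holds.
#2 a3 = 5 is in {2, 5, 9} — holds.
#3 values 11, 5, 1, 4 are pairwise distinct — holds.
#4 a1 = 4, not > 7; antecedent false, conditional vacuously true — holds.
#5 a3 = 5 ≠ 3 and a8 = 1 ≠ 0; both disjuncts false — does not hold.
#6 a1 + a5 = 4 + 11 = 15; 15 ≤ 18 — holds.
#7 abs(5 - 11) = 6, not 7 — does not hold.
#8 max(1, 5, 11) = 11 — holds.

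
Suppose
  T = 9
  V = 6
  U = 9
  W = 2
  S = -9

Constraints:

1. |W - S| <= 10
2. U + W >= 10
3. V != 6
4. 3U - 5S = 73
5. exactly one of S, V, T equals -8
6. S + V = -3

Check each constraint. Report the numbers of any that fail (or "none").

Constraints 1, 3, 4, 5 do not hold.

1. |2 - (-9)| = 11; 11 > 10, exceeds bound 10  fails
2. U + W = 9 + 2 = 11; 11 ≥ 10  holds
3. V = 6, but 6 is required to differ  fails
4. 3U - 5S = 3(9) - 5(-9) = 72, not 73  fails
5. S=-9, V=6, T=9; 0 of them equal -8, not exactly one  fails
6. S + V = -9 + 6 = -3  holds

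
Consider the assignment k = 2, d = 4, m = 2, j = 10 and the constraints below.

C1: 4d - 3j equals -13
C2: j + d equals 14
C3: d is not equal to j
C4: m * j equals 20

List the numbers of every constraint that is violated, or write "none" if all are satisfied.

C1: 4d - 3j = 4(4) - 3(10) = -14, not -13 — does not hold.
C2: j + d = 10 + 4 = 14 — holds.
C3: d = 4, j = 10; distinct — holds.
C4: m * j = 2 * 10 = 20 — holds.

No — constraint 1 is not satisfied.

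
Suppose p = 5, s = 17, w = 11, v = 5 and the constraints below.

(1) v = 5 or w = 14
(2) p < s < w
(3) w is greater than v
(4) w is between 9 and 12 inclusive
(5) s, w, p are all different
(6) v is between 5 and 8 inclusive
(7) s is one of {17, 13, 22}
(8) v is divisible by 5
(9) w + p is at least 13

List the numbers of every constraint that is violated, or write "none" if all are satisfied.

Violated: 2.

(1) v = 5 = 5 (first disjunct) — holds.
(2) values 5, 17, 11; s = 17 is not < w = 11 — fails.
(3) w = 11, v = 5; 11 > 5 — holds.
(4) w = 11 lies in [9, 12] — holds.
(5) values 17, 11, 5 are pairwise distinct — holds.
(6) v = 5 lies in [5, 8] — holds.
(7) s = 17 is in {17, 13, 22} — holds.
(8) 5 / 5 = 1, so 5 divides 5 — holds.
(9) w + p = 11 + 5 = 16; 16 ≥ 13 — holds.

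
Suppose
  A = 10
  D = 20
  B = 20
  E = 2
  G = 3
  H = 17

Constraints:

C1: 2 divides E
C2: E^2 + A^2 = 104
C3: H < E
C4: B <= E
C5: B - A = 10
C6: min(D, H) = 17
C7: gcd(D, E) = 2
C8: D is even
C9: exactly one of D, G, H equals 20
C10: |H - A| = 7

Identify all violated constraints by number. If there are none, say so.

Constraints 3 and 4 are violated.

C1: 2 / 2 = 1, so 2 divides 2 — OK.
C2: E^2 + A^2 = 2^2 + 10^2 = 4 + 100 = 104 — OK.
C3: H = 17, E = 2; 17 ≥ 2 (want <) — violated.
C4: B = 20, E = 2; 20 > 2 (want ≤) — violated.
C5: B - A = 20 - 10 = 10 — OK.
C6: min(20, 17) = 17 — OK.
C7: gcd(20, 2) = 2 — OK.
C8: D = 20 is even — OK.
C9: D=20, G=3, H=17; 1 of them equals 20 — OK.
C10: |17 - 10| = 7 — OK.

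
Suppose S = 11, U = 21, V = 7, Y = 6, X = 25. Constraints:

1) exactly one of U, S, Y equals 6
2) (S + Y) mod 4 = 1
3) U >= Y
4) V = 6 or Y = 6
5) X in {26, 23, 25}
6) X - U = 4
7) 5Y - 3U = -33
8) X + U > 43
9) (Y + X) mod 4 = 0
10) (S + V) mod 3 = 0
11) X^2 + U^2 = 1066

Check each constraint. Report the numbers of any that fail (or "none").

The assignment fails constraint 9.

1) U=21, S=11, Y=6; 1 of them equals 6 — satisfied.
2) S + Y = 17; 17 mod 4 = 1 — satisfied.
3) U = 21, Y = 6; 21 ≥ 6 — satisfied.
4) V = 7 ≠ 6, but Y = 6 = 6 (second disjunct) — satisfied.
5) X = 25 is in {26, 23, 25} — satisfied.
6) X - U = 25 - 21 = 4 — satisfied.
7) 5Y - 3U = 5(6) - 3(21) = -33 — satisfied.
8) X + U = 25 + 21 = 46; 46 > 43 — satisfied.
9) Y + X = 31; 31 mod 4 = 3, not 0 — violated.
10) S + V = 18; 18 mod 3 = 0 — satisfied.
11) X^2 + U^2 = 25^2 + 21^2 = 625 + 441 = 1066 — satisfied.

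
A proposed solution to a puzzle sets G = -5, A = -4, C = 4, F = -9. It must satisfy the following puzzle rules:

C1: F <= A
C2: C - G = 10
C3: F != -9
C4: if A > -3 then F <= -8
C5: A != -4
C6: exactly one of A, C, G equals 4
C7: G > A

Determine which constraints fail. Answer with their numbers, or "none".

Constraints 2, 3, 5, and 7 do not hold.

C1: F = -9, A = -4; -9 ≤ -4  ✓
C2: C - G = 4 - (-5) = 9, not 10  ✗
C3: F = -9, but -9 is required to differ  ✗
C4: A = -4, not > -3; antecedent false, conditional vacuously true  ✓
C5: A = -4, but -4 is required to differ  ✗
C6: A=-4, C=4, G=-5; 1 of them equals 4  ✓
C7: G = -5, A = -4; -5 ≤ -4 (want >)  ✗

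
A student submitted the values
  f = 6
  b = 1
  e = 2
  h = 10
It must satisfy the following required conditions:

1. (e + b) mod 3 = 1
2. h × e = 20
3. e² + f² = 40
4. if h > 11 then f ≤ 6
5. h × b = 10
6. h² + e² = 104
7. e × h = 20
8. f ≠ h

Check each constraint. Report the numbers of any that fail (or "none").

Violated: 1.

1. e + b = 3; 3 mod 3 = 0, not 1  ✘
2. h × e = 10 × 2 = 20  ✔
3. e² + f² = 2² + 6² = 4 + 36 = 40  ✔
4. h = 10, not > 11; antecedent false, conditional vacuously true  ✔
5. h × b = 10 × 1 = 10  ✔
6. h² + e² = 10² + 2² = 100 + 4 = 104  ✔
7. e × h = 2 × 10 = 20  ✔
8. f = 6, h = 10; distinct  ✔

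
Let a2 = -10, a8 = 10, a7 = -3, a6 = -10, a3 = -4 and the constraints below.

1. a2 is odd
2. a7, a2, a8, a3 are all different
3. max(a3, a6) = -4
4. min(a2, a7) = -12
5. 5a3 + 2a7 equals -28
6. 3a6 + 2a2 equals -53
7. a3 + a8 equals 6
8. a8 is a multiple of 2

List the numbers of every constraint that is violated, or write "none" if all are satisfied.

Constraints 1, 4, 5, 6 are violated.

1. a2 = -10 is even  FAIL
2. values -3, -10, 10, -4 are pairwise distinct  OK
3. max(-4, -10) = -4  OK
4. min(-10, -3) = -10, not -12  FAIL
5. 5a3 + 2a7 = 5(-4) + 2(-3) = -26, not -28  FAIL
6. 3a6 + 2a2 = 3(-10) + 2(-10) = -50, not -53  FAIL
7. a3 + a8 = -4 + 10 = 6  OK
8. 10 / 2 = 5, so 2 divides 10  OK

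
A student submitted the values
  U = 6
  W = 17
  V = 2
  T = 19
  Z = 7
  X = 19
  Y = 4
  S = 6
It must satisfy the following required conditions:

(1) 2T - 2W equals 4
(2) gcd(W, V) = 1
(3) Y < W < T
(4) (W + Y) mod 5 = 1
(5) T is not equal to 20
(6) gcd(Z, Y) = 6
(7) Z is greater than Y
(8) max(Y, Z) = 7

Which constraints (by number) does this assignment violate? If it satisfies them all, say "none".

(1) 2T - 2W = 2(19) - 2(17) = 4  ✓
(2) gcd(17, 2) = 1  ✓
(3) values 4 < 17 < 19  ✓
(4) W + Y = 21; 21 mod 5 = 1  ✓
(5) T = 19, and 19 ≠ 20  ✓
(6) gcd(7, 4) = 1, not 6  ✗
(7) Z = 7, Y = 4; 7 > 4  ✓
(8) max(4, 7) = 7  ✓

Violated: 6.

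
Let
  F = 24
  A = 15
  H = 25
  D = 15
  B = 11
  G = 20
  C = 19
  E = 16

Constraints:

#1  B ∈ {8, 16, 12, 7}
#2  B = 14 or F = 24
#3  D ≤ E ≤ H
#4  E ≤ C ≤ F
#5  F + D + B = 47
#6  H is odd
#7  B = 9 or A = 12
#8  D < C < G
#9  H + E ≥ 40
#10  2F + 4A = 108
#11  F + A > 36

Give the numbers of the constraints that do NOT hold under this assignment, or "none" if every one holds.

No — constraints 1, 5, and 7 are not satisfied.

#1 B = 11 is not in {8, 16, 12, 7} — violated.
#2 B = 11 ≠ 14, but F = 24 = 24 (second disjunct) — satisfied.
#3 values 15 ≤ 16 ≤ 25 — satisfied.
#4 values 16 ≤ 19 ≤ 24 — satisfied.
#5 F + D + B = 24 + 15 + 11 = 50, not 47 — violated.
#6 H = 25 is odd — satisfied.
#7 B = 11 ≠ 9 and A = 15 ≠ 12; both disjuncts false — violated.
#8 values 15 < 19 < 20 — satisfied.
#9 H + E = 25 + 16 = 41; 41 ≥ 40 — satisfied.
#10 2F + 4A = 2(24) + 4(15) = 108 — satisfied.
#11 F + A = 24 + 15 = 39; 39 > 36 — satisfied.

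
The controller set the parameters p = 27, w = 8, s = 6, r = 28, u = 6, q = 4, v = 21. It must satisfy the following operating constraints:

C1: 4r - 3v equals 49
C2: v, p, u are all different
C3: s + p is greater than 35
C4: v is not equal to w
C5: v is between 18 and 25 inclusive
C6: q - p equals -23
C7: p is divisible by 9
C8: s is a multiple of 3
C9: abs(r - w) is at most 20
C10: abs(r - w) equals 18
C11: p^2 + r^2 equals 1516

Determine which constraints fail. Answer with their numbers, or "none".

C1: 4r - 3v = 4(28) - 3(21) = 49 — holds.
C2: values 21, 27, 6 are pairwise distinct — holds.
C3: s + p = 6 + 27 = 33; 33 ≤ 35, bound 35 not met — fails.
C4: v = 21, w = 8; distinct — holds.
C5: v = 21 lies in [18, 25] — holds.
C6: q - p = 4 - 27 = -23 — holds.
C7: 27 / 9 = 3, so 9 divides 27 — holds.
C8: 6 / 3 = 2, so 3 divides 6 — holds.
C9: abs(28 - 8) = 20; 20 ≤ 20 — holds.
C10: abs(28 - 8) = 20, not 18 — fails.
C11: p^2 + r^2 = 27^2 + 28^2 = 729 + 784 = 1513, not 1516 — fails.

No — constraints 3, 10, and 11 are not satisfied.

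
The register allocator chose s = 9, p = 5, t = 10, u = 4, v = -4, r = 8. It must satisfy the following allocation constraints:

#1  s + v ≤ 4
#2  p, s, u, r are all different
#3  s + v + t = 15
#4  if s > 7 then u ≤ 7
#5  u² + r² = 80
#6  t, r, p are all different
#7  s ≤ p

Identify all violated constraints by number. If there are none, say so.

#1 s + v = 9 + (-4) = 5; 5 > 4, bound 4 not met — does not hold.
#2 values 5, 9, 4, 8 are pairwise distinct — holds.
#3 s + v + t = 9 + (-4) + 10 = 15 — holds.
#4 s = 9 > 7, so we need u ≤ 7; u = 4 ≤ 7 — holds.
#5 u² + r² = 4² + 8² = 16 + 64 = 80 — holds.
#6 values 10, 8, 5 are pairwise distinct — holds.
#7 s = 9, p = 5; 9 > 5 (want ≤) — does not hold.

No — constraints 1 and 7 are not satisfied.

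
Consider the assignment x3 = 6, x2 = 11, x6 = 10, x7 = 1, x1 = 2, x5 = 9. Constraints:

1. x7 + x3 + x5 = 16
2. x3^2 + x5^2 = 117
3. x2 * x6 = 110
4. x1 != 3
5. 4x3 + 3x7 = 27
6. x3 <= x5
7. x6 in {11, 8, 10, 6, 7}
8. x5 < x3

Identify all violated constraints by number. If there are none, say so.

Constraint 8 does not hold.

1. x7 + x3 + x5 = 1 + 6 + 9 = 16 — holds.
2. x3^2 + x5^2 = 6^2 + 9^2 = 36 + 81 = 117 — holds.
3. x2 * x6 = 11 * 10 = 110 — holds.
4. x1 = 2, and 2 ≠ 3 — holds.
5. 4x3 + 3x7 = 4(6) + 3(1) = 27 — holds.
6. x3 = 6, x5 = 9; 6 ≤ 9 — holds.
7. x6 = 10 is in {11, 8, 10, 6, 7} — holds.
8. x5 = 9, x3 = 6; 9 ≥ 6 (want <) — fails.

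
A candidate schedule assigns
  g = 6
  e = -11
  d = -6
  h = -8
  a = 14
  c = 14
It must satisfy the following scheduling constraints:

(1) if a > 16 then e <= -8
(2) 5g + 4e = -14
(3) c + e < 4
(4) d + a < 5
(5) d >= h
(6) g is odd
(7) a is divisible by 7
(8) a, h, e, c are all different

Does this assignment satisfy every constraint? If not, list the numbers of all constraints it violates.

The assignment fails constraints 4, 6, and 8.

(1) a = 14, not > 16; antecedent false, conditional vacuously true — holds.
(2) 5g + 4e = 5(6) + 4(-11) = -14 — holds.
(3) c + e = 14 + (-11) = 3; 3 < 4 — holds.
(4) d + a = -6 + 14 = 8; 8 ≥ 5, bound 5 not met — fails.
(5) d = -6, h = -8; -6 ≥ -8 — holds.
(6) g = 6 is even — fails.
(7) 14 / 7 = 2, so 7 divides 14 — holds.
(8) a = c = 14, not all different — fails.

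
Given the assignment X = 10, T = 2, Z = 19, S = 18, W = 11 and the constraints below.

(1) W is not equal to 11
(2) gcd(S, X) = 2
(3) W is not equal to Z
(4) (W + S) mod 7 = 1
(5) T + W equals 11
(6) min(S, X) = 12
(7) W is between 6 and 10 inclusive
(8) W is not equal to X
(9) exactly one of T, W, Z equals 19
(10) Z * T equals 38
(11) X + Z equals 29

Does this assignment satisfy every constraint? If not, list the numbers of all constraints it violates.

(1) W = 11, but 11 is required to differ  no
(2) gcd(18, 10) = 2  yes
(3) W = 11, Z = 19; distinct  yes
(4) W + S = 29; 29 mod 7 = 1  yes
(5) T + W = 2 + 11 = 13, not 11  no
(6) min(18, 10) = 10, not 12  no
(7) W = 11 is outside [6, 10]  no
(8) W = 11, X = 10; distinct  yes
(9) T=2, W=11, Z=19; 1 of them equals 19  yes
(10) Z * T = 19 * 2 = 38  yes
(11) X + Z = 10 + 19 = 29  yes

Constraints 1, 5, 6, and 7 are violated.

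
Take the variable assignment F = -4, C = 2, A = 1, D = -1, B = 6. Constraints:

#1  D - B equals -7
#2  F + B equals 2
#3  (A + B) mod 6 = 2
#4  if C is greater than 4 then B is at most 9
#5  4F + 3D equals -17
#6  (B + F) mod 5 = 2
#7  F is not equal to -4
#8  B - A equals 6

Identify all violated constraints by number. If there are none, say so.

Constraints 3, 5, 7, 8 are violated.

#1 D - B = -1 - 6 = -7  yes
#2 F + B = -4 + 6 = 2  yes
#3 A + B = 7; 7 mod 6 = 1, not 2  no
#4 C = 2, not > 4; antecedent false, conditional vacuously true  yes
#5 4F + 3D = 4(-4) + 3(-1) = -19, not -17  no
#6 B + F = 2; 2 mod 5 = 2  yes
#7 F = -4, but -4 is required to differ  no
#8 B - A = 6 - 1 = 5, not 6  no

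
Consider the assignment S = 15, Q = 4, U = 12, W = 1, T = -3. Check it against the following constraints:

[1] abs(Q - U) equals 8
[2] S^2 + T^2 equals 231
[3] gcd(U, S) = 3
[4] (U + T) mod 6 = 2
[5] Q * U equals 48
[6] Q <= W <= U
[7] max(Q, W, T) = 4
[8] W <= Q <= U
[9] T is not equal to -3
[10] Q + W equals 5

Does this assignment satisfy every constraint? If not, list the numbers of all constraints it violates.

Violated: 2, 4, 6, 9.

[1] abs(4 - 12) = 8 — OK.
[2] S^2 + T^2 = 15^2 + (-3)^2 = 225 + 9 = 234, not 231 — violated.
[3] gcd(12, 15) = 3 — OK.
[4] U + T = 9; 9 mod 6 = 3, not 2 — violated.
[5] Q * U = 4 * 12 = 48 — OK.
[6] values 4, 1, 12; Q = 4 is not <= W = 1 — violated.
[7] max(4, 1, -3) = 4 — OK.
[8] values 1 <= 4 <= 12 — OK.
[9] T = -3, but -3 is required to differ — violated.
[10] Q + W = 4 + 1 = 5 — OK.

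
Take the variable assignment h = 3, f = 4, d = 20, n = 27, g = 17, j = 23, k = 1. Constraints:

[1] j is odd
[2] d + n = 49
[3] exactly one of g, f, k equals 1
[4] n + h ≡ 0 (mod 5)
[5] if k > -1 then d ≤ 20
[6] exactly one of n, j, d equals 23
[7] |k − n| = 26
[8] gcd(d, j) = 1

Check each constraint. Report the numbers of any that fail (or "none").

[1] j = 23 is odd — OK.
[2] d + n = 20 + 27 = 47, not 49 — violated.
[3] g=17, f=4, k=1; 1 of them equals 1 — OK.
[4] n + h = 30; 30 mod 5 = 0 — OK.
[5] k = 1 > -1, so we need d ≤ 20; d = 20 ≤ 20 — OK.
[6] n=27, j=23, d=20; 1 of them equals 23 — OK.
[7] |1 − 27| = 26 — OK.
[8] gcd(20, 23) = 1 — OK.

Constraint 2 is violated.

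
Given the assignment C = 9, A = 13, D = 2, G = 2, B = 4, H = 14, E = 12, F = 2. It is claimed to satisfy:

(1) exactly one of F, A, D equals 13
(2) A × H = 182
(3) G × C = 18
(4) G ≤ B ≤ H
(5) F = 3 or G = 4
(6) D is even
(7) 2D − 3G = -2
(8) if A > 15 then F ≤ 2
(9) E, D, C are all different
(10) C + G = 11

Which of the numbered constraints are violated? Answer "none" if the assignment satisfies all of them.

(1) F=2, A=13, D=2; 1 of them equals 13 — holds.
(2) A × H = 13 × 14 = 182 — holds.
(3) G × C = 2 × 9 = 18 — holds.
(4) values 2 ≤ 4 ≤ 14 — holds.
(5) F = 2 ≠ 3 and G = 2 ≠ 4; both disjuncts false — does not hold.
(6) D = 2 is even — holds.
(7) 2D − 3G = 2(2) − 3(2) = -2 — holds.
(8) A = 13, not > 15; antecedent false, conditional vacuously true — holds.
(9) values 12, 2, 9 are pairwise distinct — holds.
(10) C + G = 9 + 2 = 11 — holds.

No — constraint 5 is not satisfied.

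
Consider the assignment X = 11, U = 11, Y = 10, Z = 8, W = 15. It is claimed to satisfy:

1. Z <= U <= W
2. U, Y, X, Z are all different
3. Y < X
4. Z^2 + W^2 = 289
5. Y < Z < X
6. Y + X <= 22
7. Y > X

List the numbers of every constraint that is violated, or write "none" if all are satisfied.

1. values 8 <= 11 <= 15 — holds.
2. U = X = 11, not all different — does not hold.
3. Y = 10, X = 11; 10 < 11 — holds.
4. Z^2 + W^2 = 8^2 + 15^2 = 64 + 225 = 289 — holds.
5. values 10, 8, 11; Y = 10 is not < Z = 8 — does not hold.
6. Y + X = 10 + 11 = 21; 21 ≤ 22 — holds.
7. Y = 10, X = 11; 10 ≤ 11 (want >) — does not hold.

Constraints 2, 5, 7 are violated.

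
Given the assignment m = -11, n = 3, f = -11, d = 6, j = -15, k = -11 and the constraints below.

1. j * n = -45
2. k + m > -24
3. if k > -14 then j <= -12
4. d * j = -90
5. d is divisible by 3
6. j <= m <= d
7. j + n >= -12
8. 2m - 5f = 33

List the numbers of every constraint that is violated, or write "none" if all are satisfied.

1. j * n = -15 * 3 = -45  yes
2. k + m = -11 + (-11) = -22; -22 > -24  yes
3. k = -11 > -14, so we need j ≤ -12; j = -15 ≤ -12  yes
4. d * j = 6 * (-15) = -90  yes
5. 6 / 3 = 2, so 3 divides 6  yes
6. values -15 <= -11 <= 6  yes
7. j + n = -15 + 3 = -12; -12 ≥ -12  yes
8. 2m - 5f = 2(-11) - 5(-11) = 33  yes

None — every constraint holds.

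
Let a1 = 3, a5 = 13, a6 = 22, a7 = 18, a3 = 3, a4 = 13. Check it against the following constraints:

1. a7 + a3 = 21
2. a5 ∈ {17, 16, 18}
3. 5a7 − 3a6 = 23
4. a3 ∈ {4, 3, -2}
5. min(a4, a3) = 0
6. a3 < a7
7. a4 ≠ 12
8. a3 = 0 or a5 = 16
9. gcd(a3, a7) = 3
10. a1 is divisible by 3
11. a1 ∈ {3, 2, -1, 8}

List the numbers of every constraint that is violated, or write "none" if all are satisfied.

The assignment fails constraints 2, 3, 5, and 8.

1. a7 + a3 = 18 + 3 = 21 — satisfied.
2. a5 = 13 is not in {17, 16, 18} — violated.
3. 5a7 − 3a6 = 5(18) − 3(22) = 24, not 23 — violated.
4. a3 = 3 is in {4, 3, -2} — satisfied.
5. min(13, 3) = 3, not 0 — violated.
6. a3 = 3, a7 = 18; 3 < 18 — satisfied.
7. a4 = 13, and 13 ≠ 12 — satisfied.
8. a3 = 3 ≠ 0 and a5 = 13 ≠ 16; both disjuncts false — violated.
9. gcd(3, 18) = 3 — satisfied.
10. 3 / 3 = 1, so 3 divides 3 — satisfied.
11. a1 = 3 is in {3, 2, -1, 8} — satisfied.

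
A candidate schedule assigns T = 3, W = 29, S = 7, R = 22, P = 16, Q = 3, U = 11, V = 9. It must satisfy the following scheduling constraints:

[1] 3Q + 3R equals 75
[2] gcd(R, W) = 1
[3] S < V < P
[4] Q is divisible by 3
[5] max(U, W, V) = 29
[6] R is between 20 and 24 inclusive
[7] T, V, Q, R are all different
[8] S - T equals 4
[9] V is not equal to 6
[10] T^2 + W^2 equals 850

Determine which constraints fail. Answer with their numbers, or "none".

Violated: 7.

[1] 3Q + 3R = 3(3) + 3(22) = 75 — satisfied.
[2] gcd(22, 29) = 1 — satisfied.
[3] values 7 < 9 < 16 — satisfied.
[4] 3 / 3 = 1, so 3 divides 3 — satisfied.
[5] max(11, 29, 9) = 29 — satisfied.
[6] R = 22 lies in [20, 24] — satisfied.
[7] T = Q = 3, not all different — violated.
[8] S - T = 7 - 3 = 4 — satisfied.
[9] V = 9, and 9 ≠ 6 — satisfied.
[10] T^2 + W^2 = 3^2 + 29^2 = 9 + 841 = 850 — satisfied.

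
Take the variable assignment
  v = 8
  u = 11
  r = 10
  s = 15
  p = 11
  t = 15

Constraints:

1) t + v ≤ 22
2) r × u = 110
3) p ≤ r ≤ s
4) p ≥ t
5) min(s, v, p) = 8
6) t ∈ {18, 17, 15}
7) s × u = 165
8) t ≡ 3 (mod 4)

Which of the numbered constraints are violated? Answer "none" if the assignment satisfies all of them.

1) t + v = 15 + 8 = 23; 23 > 22, bound 22 not met — does not hold.
2) r × u = 10 × 11 = 110 — holds.
3) values 11, 10, 15; p = 11 is not ≤ r = 10 — does not hold.
4) p = 11, t = 15; 11 < 15 (want ≥) — does not hold.
5) min(15, 8, 11) = 8 — holds.
6) t = 15 is in {18, 17, 15} — holds.
7) s × u = 15 × 11 = 165 — holds.
8) 15 mod 4 = 3 — holds.

Constraints 1, 3, 4 do not hold.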